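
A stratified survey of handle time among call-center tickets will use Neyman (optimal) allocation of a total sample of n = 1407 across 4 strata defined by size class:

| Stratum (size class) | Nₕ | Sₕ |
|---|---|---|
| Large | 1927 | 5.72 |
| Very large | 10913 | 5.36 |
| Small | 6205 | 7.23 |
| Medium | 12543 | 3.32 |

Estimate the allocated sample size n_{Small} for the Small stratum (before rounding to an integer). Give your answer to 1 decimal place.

404.6

Neyman allocation: nₕ = n·NₕSₕ / Σⱼ NⱼSⱼ.
Σ NⱼSⱼ = 1927·5.72 + 10913·5.36 + 6205·7.23 + 12543·3.32 = 156021.03.
n_{Small} = 1407·6205·7.23 / 156021.03 = 404.6.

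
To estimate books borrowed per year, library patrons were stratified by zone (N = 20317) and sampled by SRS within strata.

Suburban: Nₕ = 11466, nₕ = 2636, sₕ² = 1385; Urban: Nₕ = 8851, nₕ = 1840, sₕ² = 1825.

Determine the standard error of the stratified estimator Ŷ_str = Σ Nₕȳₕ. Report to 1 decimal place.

Var(Ŷ_str) = Σₕ Nₕ²(1 − fₕ)sₕ²/nₕ.
Suburban: 11466²·(1 − 2636/11466)·1385/2636 = 5.3195759 × 10^7.
Urban: 8851²·(1 − 1840/8851)·1825/1840 = 6.1548483 × 10^7.
Sum = 1.1474424 × 10^8.
SE = √(1.1474424 × 10^8) = 10711.9.

10711.9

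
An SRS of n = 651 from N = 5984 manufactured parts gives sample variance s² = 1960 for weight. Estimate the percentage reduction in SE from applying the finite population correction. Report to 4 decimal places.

f = n/N = 651/5984 = 0.10879011.
SE_no-fpc = √(s²/n) = 1.7351521; SE_fpc = √((1−f)s²/n) = 1.6380515.
Ratio = √(1−f) = 0.94403914. Reduction = 100·(1 − 0.94403914) = 5.5961%.

5.5961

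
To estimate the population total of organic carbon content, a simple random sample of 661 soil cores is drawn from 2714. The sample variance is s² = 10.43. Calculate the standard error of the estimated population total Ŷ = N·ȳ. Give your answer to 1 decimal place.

296.5

Var(Ŷ) = N²·Var(ȳ) = N²·(1 − n/N)·s²/n.
f = 661/2714 = 0.24355195; Var(ȳ) = 0.75644805·10.43/661 = 0.011936086.
Var(Ŷ) = 2714² · 0.011936086 = 87918.775.
SE(Ŷ) = √(87918.775) = 296.5.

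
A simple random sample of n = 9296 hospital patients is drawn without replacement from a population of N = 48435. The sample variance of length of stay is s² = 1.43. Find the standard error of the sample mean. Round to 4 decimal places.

Under SRS without replacement, Var(ȳ) = (1 − f)·s²/n with f = n/N = 9296/48435 = 0.19192733.
Var(ȳ) = (1 − 0.19192733)·1.43/9296 = 0.80807267·1.538296 × 10^-4 = 1.243055 × 10^-4.
SE(ȳ) = √(1.243055 × 10^-4) = 0.0111.

0.0111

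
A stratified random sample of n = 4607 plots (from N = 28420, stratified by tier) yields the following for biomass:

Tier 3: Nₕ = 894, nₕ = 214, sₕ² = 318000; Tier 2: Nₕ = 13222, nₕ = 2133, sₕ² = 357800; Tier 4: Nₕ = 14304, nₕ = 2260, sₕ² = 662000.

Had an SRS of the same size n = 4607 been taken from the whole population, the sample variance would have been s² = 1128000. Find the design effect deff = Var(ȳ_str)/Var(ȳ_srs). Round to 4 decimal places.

0.4584

Var(ȳ_str) = Σ Wₕ²(1−fₕ)sₕ²/nₕ with Wₕ = Nₕ/28420:
  Tier 3: (894/28420)²·(1−214/894)·318000/214 = 1.1184373
  Tier 2: (13222/28420)²·(1−2133/13222)·357800/2133 = 30.450251
  Tier 4: (14304/28420)²·(1−2260/14304)·662000/2260 = 62.478364
  → Var(ȳ_str) = 94.047052.
Var(ȳ_srs) = (1 − 4607/28420)·1128000/4607 = 205.15444.
deff = 94.047052 / 205.15444 = 0.4584.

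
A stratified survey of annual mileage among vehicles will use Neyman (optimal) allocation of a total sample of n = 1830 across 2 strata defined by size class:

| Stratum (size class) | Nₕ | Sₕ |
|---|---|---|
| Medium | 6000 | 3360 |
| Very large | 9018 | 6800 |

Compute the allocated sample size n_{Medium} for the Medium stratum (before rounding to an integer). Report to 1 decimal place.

Neyman allocation: nₕ = n·NₕSₕ / Σⱼ NⱼSⱼ.
Σ NⱼSⱼ = 6000·3360 + 9018·6800 = 8.14824 × 10^7.
n_{Medium} = 1830·6000·3360 / (8.14824 × 10^7) = 452.8.

452.8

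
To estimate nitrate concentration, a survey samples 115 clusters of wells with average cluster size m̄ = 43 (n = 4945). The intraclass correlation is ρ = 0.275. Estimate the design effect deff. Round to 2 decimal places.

12.55

deff = 1 + (43 − 1)·0.275 = 1 + 11.55 = 12.55.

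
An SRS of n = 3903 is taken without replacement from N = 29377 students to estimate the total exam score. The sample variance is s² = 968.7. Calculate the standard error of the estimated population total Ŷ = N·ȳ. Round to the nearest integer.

Var(Ŷ) = N²·Var(ȳ) = N²·(1 − n/N)·s²/n.
f = 3903/29377 = 0.13285904; Var(ȳ) = 0.86714096·968.7/3903 = 0.21521892.
Var(Ŷ) = 29377² · 0.21521892 = 1.8573568 × 10^8.
SE(Ŷ) = √(1.8573568 × 10^8) = 13628.

13628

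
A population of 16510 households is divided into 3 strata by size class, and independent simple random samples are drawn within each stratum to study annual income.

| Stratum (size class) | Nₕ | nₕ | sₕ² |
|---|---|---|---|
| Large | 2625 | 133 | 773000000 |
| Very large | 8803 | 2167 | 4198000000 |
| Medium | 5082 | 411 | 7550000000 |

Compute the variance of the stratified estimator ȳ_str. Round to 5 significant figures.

2.1544 × 10^6

Var(ȳ_str) = Σₕ Wₕ²(1 − fₕ)sₕ²/nₕ with Wₕ = Nₕ/N, N = 16510.
Large: Wₕ = 0.15899455; term = 0.15899455²·(1 − 0.05066667)·773000000/133 = 139479.72.
Very large: Wₕ = 0.53319200; term = 0.53319200²·(1 − 0.24616608)·4198000000/2167 = 415170.47.
Medium: Wₕ = 0.30781345; term = 0.30781345²·(1 − 0.08087367)·7550000000/411 = 1.5997625 × 10^6.
Sum = 2.1544127 × 10^6.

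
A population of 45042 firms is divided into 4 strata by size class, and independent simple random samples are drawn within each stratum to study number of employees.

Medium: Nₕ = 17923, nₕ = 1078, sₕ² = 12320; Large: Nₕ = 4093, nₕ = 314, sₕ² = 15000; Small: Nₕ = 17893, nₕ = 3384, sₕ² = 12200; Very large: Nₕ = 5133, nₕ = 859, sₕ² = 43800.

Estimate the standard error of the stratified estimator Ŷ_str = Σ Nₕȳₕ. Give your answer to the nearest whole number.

Var(Ŷ_str) = Σₕ Nₕ²(1 − fₕ)sₕ²/nₕ.
Medium: 17923²·(1 − 1078/17923)·12320/1078 = 3.4504335 × 10^9.
Large: 4093²·(1 − 314/4093)·15000/314 = 7.3889078 × 10^8.
Small: 17893²·(1 − 3384/17893)·12200/3384 = 9.3594455 × 10^8.
Very large: 5133²·(1 − 859/5133)·43800/859 = 1.1186307 × 10^9.
Sum = 6.2438995 × 10^9.
SE = √(6.2438995 × 10^9) = 79018.

79018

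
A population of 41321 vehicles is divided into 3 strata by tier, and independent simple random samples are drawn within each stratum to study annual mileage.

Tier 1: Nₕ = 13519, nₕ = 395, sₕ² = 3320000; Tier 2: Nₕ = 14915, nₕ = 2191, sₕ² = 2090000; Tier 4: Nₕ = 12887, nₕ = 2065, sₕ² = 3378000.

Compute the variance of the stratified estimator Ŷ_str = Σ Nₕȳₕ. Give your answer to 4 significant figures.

Var(Ŷ_str) = Σₕ Nₕ²(1 − fₕ)sₕ²/nₕ.
Tier 1: 13519²·(1 − 395/13519)·3320000/395 = 1.4912545 × 10^12.
Tier 2: 14915²·(1 − 2191/14915)·2090000/2191 = 1.8103011 × 10^11.
Tier 4: 12887²·(1 − 2065/12887)·3378000/2065 = 2.2813869 × 10^11.
Sum = 1.9004233 × 10^12.

1.900 × 10^12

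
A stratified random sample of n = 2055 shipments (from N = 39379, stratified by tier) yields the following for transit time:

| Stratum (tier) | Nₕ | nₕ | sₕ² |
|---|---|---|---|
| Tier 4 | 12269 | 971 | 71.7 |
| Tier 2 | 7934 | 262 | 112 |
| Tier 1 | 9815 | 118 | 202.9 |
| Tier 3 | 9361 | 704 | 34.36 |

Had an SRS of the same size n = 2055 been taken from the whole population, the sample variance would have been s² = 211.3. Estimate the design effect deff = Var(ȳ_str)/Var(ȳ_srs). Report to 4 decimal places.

Var(ȳ_str) = Σ Wₕ²(1−fₕ)sₕ²/nₕ with Wₕ = Nₕ/39379:
  Tier 4: (12269/39379)²·(1−971/12269)·71.7/971 = 0.0066005678
  Tier 2: (7934/39379)²·(1−262/7934)·112/262 = 0.016779853
  Tier 1: (9815/39379)²·(1−118/9815)·202.9/118 = 0.10553545
  Tier 3: (9361/39379)²·(1−704/9361)·34.36/704 = 0.0025505908
  → Var(ȳ_str) = 0.13146646.
Var(ȳ_srs) = (1 − 2055/39379)·211.3/2055 = 0.09745658.
deff = 0.13146646 / 0.09745658 = 1.3490.

1.3490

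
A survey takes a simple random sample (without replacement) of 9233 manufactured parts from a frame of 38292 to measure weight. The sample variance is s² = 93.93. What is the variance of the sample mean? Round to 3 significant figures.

0.00772

Under SRS without replacement, Var(ȳ) = (1 − f)·s²/n with f = n/N = 9233/38292 = 0.24112086.
Var(ȳ) = (1 − 0.24112086)·93.93/9233 = 0.75887914·0.010173291 = 0.0077202987.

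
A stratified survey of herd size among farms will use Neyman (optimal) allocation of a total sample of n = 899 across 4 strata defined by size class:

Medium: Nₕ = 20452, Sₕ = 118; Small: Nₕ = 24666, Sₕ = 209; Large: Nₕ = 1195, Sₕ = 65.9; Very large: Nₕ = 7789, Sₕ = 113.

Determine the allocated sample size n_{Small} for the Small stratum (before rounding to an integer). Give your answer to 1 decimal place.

Neyman allocation: nₕ = n·NₕSₕ / Σⱼ NⱼSⱼ.
Σ NⱼSⱼ = 20452·118 + 24666·209 + 1195·65.9 + 7789·113 = 8.5274375 × 10^6.
n_{Small} = 899·24666·209 / (8.5274375 × 10^6) = 543.5.

543.5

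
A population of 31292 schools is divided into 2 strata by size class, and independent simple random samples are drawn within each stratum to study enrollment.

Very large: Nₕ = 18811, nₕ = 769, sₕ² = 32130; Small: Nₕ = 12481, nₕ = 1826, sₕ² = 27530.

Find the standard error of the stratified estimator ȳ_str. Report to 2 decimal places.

Var(ȳ_str) = Σₕ Wₕ²(1 − fₕ)sₕ²/nₕ with Wₕ = Nₕ/N, N = 31292.
Very large: Wₕ = 0.60114406; term = 0.60114406²·(1 − 0.04088034)·32130/769 = 14.481525.
Small: Wₕ = 0.39885594; term = 0.39885594²·(1 − 0.14630238)·27530/1826 = 2.0475836.
Sum = 16.529109.
SE = √(16.529109) = 4.07.

4.07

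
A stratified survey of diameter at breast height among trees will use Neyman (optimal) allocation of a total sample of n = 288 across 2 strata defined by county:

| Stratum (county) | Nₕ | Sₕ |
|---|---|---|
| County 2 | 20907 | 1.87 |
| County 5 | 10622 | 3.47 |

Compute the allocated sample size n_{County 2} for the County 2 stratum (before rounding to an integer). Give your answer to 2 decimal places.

Neyman allocation: nₕ = n·NₕSₕ / Σⱼ NⱼSⱼ.
Σ NⱼSⱼ = 20907·1.87 + 10622·3.47 = 75954.43.
n_{County 2} = 288·20907·1.87 / 75954.43 = 148.24.

148.24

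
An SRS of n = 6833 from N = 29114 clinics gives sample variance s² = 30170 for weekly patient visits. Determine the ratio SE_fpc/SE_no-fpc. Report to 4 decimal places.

f = n/N = 6833/29114 = 0.23469808.
SE_no-fpc = √(s²/n) = 2.1012704; SE_fpc = √((1−f)s²/n) = 1.8382236.
Ratio = √(1−f) = 0.87481536.

0.8748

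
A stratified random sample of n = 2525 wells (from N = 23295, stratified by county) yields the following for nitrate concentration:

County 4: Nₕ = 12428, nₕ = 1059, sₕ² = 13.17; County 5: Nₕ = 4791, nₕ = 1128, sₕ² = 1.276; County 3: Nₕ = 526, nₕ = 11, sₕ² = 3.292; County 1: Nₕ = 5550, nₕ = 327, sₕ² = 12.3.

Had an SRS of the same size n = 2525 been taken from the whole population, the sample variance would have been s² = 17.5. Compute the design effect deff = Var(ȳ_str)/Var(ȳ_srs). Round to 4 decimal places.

0.8793

Var(ȳ_str) = Σ Wₕ²(1−fₕ)sₕ²/nₕ with Wₕ = Nₕ/23295:
  County 4: (12428/23295)²·(1−1059/12428)·13.17/1059 = 0.0032380824
  County 5: (4791/23295)²·(1−1128/4791)·1.276/1128 = 3.6582993 × 10^-5
  County 3: (526/23295)²·(1−11/526)·3.292/11 = 1.4939453 × 10^-4
  County 1: (5550/23295)²·(1−327/5550)·12.3/327 = 0.0020093007
  → Var(ȳ_str) = 0.0054333606.
Var(ȳ_srs) = (1 − 2525/23295)·17.5/2525 = 0.0061794589.
deff = 0.0054333606 / 0.0061794589 = 0.8793.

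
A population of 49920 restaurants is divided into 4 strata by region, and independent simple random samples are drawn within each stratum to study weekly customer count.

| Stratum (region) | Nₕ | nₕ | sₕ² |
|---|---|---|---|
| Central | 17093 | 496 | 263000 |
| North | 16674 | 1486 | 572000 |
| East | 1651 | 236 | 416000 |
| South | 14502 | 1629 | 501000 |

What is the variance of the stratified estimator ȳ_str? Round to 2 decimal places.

124.17

Var(ȳ_str) = Σₕ Wₕ²(1 − fₕ)sₕ²/nₕ with Wₕ = Nₕ/N, N = 49920.
Central: Wₕ = 0.34240785; term = 0.34240785²·(1 − 0.02901773)·263000/496 = 60.363277.
North: Wₕ = 0.33401442; term = 0.33401442²·(1 − 0.08912079)·572000/1486 = 39.117262.
East: Wₕ = 0.03307292; term = 0.03307292²·(1 − 0.14294367)·416000/236 = 1.652478.
South: Wₕ = 0.29050481; term = 0.29050481²·(1 − 0.11232933)·501000/1629 = 23.039612.
Sum = 124.17263.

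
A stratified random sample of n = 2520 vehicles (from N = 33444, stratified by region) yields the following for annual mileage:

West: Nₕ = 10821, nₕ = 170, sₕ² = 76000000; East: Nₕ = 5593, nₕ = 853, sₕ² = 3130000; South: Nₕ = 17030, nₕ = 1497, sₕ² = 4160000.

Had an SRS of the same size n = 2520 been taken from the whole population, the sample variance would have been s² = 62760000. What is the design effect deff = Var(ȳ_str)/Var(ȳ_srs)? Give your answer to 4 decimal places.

Var(ȳ_str) = Σ Wₕ²(1−fₕ)sₕ²/nₕ with Wₕ = Nₕ/33444:
  West: (10821/33444)²·(1−170/10821)·76000000/170 = 46066.585
  East: (5593/33444)²·(1−853/5593)·3130000/853 = 86.972517
  South: (17030/33444)²·(1−1497/17030)·4160000/1497 = 657.2114
  → Var(ȳ_str) = 46810.769.
Var(ȳ_srs) = (1 − 2520/33444)·62760000/2520 = 23028.192.
deff = 46810.769 / 23028.192 = 2.0328.

2.0328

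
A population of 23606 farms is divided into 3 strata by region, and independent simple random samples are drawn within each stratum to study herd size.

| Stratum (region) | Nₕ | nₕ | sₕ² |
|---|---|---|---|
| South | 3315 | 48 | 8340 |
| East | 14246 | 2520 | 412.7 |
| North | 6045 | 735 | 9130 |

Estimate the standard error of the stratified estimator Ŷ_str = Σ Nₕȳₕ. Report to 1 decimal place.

Var(Ŷ_str) = Σₕ Nₕ²(1 − fₕ)sₕ²/nₕ.
South: 3315²·(1 − 48/3315)·8340/48 = 1.8817307 × 10^9.
East: 14246²·(1 − 2520/14246)·412.7/2520 = 2.7357522 × 10^7.
North: 6045²·(1 − 735/6045)·9130/735 = 3.9872573 × 10^8.
Sum = 2.307814 × 10^9.
SE = √(2.307814 × 10^9) = 48039.7.

48039.7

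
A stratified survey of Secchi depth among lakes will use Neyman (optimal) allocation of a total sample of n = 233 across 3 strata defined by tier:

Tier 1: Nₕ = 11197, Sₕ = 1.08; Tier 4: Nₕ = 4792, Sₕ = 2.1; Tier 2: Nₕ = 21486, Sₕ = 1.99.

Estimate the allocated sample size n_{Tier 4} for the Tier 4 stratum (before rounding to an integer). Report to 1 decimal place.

Neyman allocation: nₕ = n·NₕSₕ / Σⱼ NⱼSⱼ.
Σ NⱼSⱼ = 11197·1.08 + 4792·2.1 + 21486·1.99 = 64913.1.
n_{Tier 4} = 233·4792·2.1 / 64913.1 = 36.1.

36.1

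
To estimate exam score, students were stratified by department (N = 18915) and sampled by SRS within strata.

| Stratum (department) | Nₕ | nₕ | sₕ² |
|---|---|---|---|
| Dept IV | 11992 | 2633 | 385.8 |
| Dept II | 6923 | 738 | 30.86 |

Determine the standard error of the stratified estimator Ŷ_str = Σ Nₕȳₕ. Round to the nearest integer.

Var(Ŷ_str) = Σₕ Nₕ²(1 − fₕ)sₕ²/nₕ.
Dept IV: 11992²·(1 − 2633/11992)·385.8/2633 = 1.6444945 × 10^7.
Dept II: 6923²·(1 − 738/6923)·30.86/738 = 1.790497 × 10^6.
Sum = 1.8235442 × 10^7.
SE = √(1.8235442 × 10^7) = 4270.

4270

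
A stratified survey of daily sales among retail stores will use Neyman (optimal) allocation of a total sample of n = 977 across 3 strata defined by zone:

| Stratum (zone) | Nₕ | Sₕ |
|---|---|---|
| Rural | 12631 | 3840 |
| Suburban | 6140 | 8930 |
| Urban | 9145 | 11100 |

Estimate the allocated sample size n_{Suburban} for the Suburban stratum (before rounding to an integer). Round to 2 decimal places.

Neyman allocation: nₕ = n·NₕSₕ / Σⱼ NⱼSⱼ.
Σ NⱼSⱼ = 12631·3840 + 6140·8930 + 9145·11100 = 2.0484274 × 10^8.
n_{Suburban} = 977·6140·8930 / (2.0484274 × 10^8) = 261.51.

261.51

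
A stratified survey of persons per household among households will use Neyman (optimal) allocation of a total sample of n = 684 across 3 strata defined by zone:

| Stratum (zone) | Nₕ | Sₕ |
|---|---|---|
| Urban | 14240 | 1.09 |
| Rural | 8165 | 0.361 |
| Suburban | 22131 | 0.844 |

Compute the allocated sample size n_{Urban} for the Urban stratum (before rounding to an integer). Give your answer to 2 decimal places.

Neyman allocation: nₕ = n·NₕSₕ / Σⱼ NⱼSⱼ.
Σ NⱼSⱼ = 14240·1.09 + 8165·0.361 + 22131·0.844 = 37147.729.
n_{Urban} = 684·14240·1.09 / 37147.729 = 285.80.

285.80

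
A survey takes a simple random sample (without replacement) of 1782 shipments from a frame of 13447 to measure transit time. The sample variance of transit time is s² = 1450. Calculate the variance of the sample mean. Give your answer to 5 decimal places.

0.70586

Under SRS without replacement, Var(ȳ) = (1 − f)·s²/n with f = n/N = 1782/13447 = 0.13252026.
Var(ȳ) = (1 − 0.13252026)·1450/1782 = 0.86747974·0.81369248 = 0.70586174.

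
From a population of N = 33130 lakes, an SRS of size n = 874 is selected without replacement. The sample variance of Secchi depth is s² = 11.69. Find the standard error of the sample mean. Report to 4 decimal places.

0.1141

Under SRS without replacement, Var(ȳ) = (1 − f)·s²/n with f = n/N = 874/33130 = 0.02638092.
Var(ȳ) = (1 − 0.02638092)·11.69/874 = 0.97361908·0.013375286 = 0.013022434.
SE(ȳ) = √(0.013022434) = 0.1141.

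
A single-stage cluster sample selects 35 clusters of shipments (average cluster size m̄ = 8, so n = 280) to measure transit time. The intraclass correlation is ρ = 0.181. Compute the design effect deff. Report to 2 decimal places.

deff = 1 + (8 − 1)·0.181 = 1 + 1.267 = 2.267.

2.27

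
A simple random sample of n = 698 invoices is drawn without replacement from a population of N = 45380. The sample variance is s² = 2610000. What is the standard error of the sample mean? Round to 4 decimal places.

60.6773

Under SRS without replacement, Var(ȳ) = (1 − f)·s²/n with f = n/N = 698/45380 = 0.01538123.
Var(ȳ) = (1 − 0.01538123)·2610000/698 = 0.98461877·3739.255 = 3681.7407.
SE(ȳ) = √(3681.7407) = 60.6773.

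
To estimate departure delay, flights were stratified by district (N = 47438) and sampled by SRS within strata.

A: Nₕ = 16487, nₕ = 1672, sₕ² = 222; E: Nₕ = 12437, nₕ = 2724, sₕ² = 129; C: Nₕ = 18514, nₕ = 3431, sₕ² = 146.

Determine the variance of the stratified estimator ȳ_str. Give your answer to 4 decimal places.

0.0222

Var(ȳ_str) = Σₕ Wₕ²(1 − fₕ)sₕ²/nₕ with Wₕ = Nₕ/N, N = 47438.
A: Wₕ = 0.34754838; term = 0.34754838²·(1 − 0.10141323)·222/1672 = 0.014411436.
E: Wₕ = 0.26217378; term = 0.26217378²·(1 − 0.21902388)·129/2724 = 0.0025421366.
C: Wₕ = 0.39027784; term = 0.39027784²·(1 − 0.18531922)·146/3431 = 0.0052804069.
Sum = 0.02223398.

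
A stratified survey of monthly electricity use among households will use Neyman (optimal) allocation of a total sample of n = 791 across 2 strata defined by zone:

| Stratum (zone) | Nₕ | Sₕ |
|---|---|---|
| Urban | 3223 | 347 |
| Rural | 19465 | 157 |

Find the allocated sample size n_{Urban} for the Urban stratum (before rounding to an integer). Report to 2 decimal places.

211.92

Neyman allocation: nₕ = n·NₕSₕ / Σⱼ NⱼSⱼ.
Σ NⱼSⱼ = 3223·347 + 19465·157 = 4.174386 × 10^6.
n_{Urban} = 791·3223·347 / (4.174386 × 10^6) = 211.92.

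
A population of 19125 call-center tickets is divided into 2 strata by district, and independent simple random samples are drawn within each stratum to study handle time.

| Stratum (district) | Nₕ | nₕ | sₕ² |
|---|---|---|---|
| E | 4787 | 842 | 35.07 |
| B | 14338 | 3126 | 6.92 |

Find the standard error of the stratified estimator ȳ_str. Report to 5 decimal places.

0.05589

Var(ȳ_str) = Σₕ Wₕ²(1 − fₕ)sₕ²/nₕ with Wₕ = Nₕ/N, N = 19125.
E: Wₕ = 0.25030065; term = 0.25030065²·(1 − 0.17589304)·35.07/842 = 0.0021504593.
B: Wₕ = 0.74969935; term = 0.74969935²·(1 − 0.21802204)·6.92/3126 = 9.7293964 × 10^-4.
Sum = 0.0031233989.
SE = √(0.0031233989) = 0.05589.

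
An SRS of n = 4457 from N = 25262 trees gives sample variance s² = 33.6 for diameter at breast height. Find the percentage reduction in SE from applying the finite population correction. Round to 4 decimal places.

9.2493

f = n/N = 4457/25262 = 0.17643100.
SE_no-fpc = √(s²/n) = 0.086825706; SE_fpc = √((1−f)s²/n) = 0.078794938.
Ratio = √(1−f) = 0.90750702. Reduction = 100·(1 − 0.90750702) = 9.2493%.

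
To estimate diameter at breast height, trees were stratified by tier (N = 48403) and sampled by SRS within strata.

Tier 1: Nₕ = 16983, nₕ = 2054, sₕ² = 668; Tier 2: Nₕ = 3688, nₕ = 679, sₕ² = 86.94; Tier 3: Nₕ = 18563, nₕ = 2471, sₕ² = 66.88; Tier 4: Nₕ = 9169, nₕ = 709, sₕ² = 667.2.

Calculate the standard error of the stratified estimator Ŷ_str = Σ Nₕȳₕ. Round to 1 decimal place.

Var(Ŷ_str) = Σₕ Nₕ²(1 − fₕ)sₕ²/nₕ.
Tier 1: 16983²·(1 − 2054/16983)·668/2054 = 8.2455789 × 10^7.
Tier 2: 3688²·(1 − 679/3688)·86.94/679 = 1.4208982 × 10^6.
Tier 3: 18563²·(1 − 2471/18563)·66.88/2471 = 8.0850313 × 10^6.
Tier 4: 9169²·(1 − 709/9169)·667.2/709 = 7.2996517 × 10^7.
Sum = 1.6495824 × 10^8.
SE = √(1.6495824 × 10^8) = 12843.6.

12843.6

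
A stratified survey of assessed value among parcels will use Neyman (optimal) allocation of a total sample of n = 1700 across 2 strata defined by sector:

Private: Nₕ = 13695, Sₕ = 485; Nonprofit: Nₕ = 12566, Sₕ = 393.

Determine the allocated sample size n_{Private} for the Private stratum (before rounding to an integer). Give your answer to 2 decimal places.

Neyman allocation: nₕ = n·NₕSₕ / Σⱼ NⱼSⱼ.
Σ NⱼSⱼ = 13695·485 + 12566·393 = 1.1580513 × 10^7.
n_{Private} = 1700·13695·485 / (1.1580513 × 10^7) = 975.05.

975.05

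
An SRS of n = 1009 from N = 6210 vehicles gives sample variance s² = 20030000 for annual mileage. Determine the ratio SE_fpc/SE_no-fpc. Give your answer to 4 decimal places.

f = n/N = 1009/6210 = 0.16247987.
SE_no-fpc = √(s²/n) = 140.89478; SE_fpc = √((1−f)s²/n) = 128.94144.
Ratio = √(1−f) = 0.91516126.

0.9152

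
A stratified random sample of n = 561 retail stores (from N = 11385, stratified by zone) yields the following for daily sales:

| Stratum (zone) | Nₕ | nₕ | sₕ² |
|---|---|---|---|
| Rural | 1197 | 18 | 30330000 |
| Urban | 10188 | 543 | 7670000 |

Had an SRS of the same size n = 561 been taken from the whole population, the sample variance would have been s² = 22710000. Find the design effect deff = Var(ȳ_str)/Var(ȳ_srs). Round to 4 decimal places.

0.7549

Var(ȳ_str) = Σ Wₕ²(1−fₕ)sₕ²/nₕ with Wₕ = Nₕ/11385:
  Rural: (1197/11385)²·(1−18/1197)·30330000/18 = 18346.017
  Urban: (10188/11385)²·(1−543/10188)·7670000/543 = 10708.303
  → Var(ȳ_str) = 29054.32.
Var(ȳ_srs) = (1 − 561/11385)·22710000/561 = 38486.554.
deff = 29054.32 / 38486.554 = 0.7549.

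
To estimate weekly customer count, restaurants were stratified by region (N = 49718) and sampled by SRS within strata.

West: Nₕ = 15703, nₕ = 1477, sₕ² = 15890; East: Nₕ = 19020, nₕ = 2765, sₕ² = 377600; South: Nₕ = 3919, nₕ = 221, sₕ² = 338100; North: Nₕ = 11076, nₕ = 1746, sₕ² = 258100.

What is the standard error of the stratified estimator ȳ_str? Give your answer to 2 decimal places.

5.76

Var(ȳ_str) = Σₕ Wₕ²(1 − fₕ)sₕ²/nₕ with Wₕ = Nₕ/N, N = 49718.
West: Wₕ = 0.31584135; term = 0.31584135²·(1 − 0.09405846)·15890/1477 = 0.97225803.
East: Wₕ = 0.38255763; term = 0.38255763²·(1 − 0.14537329)·377600/2765 = 17.080754.
South: Wₕ = 0.07882457; term = 0.07882457²·(1 − 0.05639194)·338100/221 = 8.9694904.
North: Wₕ = 0.22277646; term = 0.22277646²·(1 − 0.15763814)·258100/1746 = 6.1798944.
Sum = 33.202397.
SE = √(33.202397) = 5.76.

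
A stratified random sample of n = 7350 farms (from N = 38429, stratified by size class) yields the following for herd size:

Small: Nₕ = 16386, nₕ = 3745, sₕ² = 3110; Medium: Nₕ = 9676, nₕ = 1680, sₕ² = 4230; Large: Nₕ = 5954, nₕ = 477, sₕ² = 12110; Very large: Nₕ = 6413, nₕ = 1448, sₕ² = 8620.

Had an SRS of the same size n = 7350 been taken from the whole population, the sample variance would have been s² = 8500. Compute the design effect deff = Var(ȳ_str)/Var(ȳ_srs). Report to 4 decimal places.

Var(ȳ_str) = Σ Wₕ²(1−fₕ)sₕ²/nₕ with Wₕ = Nₕ/38429:
  Small: (16386/38429)²·(1−3745/16386)·3110/3745 = 0.11647824
  Medium: (9676/38429)²·(1−1680/9676)·4230/1680 = 0.13191117
  Large: (5954/38429)²·(1−477/5954)·12110/477 = 0.56060784
  Very large: (6413/38429)²·(1−1448/6413)·8620/1448 = 0.12835152
  → Var(ȳ_str) = 0.93734877.
Var(ȳ_srs) = (1 − 7350/38429)·8500/7350 = 0.93527546.
deff = 0.93734877 / 0.93527546 = 1.0022.

1.0022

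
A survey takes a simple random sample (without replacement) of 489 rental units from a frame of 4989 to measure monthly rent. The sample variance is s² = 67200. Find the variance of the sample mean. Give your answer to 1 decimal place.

Under SRS without replacement, Var(ȳ) = (1 − f)·s²/n with f = n/N = 489/4989 = 0.09801563.
Var(ȳ) = (1 − 0.09801563)·67200/489 = 0.90198437·137.42331 = 123.95368.

124.0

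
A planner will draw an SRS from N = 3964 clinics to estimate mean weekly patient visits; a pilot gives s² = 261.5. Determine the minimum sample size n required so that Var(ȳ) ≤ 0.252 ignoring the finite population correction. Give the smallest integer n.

Without fpc, n₀ = s²/D = 261.5/0.252 = 1037.6984.
Rounding up, n = 1038.

1038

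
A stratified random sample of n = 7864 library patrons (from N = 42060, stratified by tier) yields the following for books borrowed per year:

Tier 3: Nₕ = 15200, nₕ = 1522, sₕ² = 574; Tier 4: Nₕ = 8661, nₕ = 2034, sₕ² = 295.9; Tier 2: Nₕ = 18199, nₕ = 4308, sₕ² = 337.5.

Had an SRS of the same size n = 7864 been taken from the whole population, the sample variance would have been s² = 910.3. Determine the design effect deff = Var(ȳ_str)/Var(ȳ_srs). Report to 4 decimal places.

0.6401

Var(ȳ_str) = Σ Wₕ²(1−fₕ)sₕ²/nₕ with Wₕ = Nₕ/42060:
  Tier 3: (15200/42060)²·(1−1522/15200)·574/1522 = 0.044322566
  Tier 4: (8661/42060)²·(1−2034/8661)·295.9/2034 = 0.0047199836
  Tier 2: (18199/42060)²·(1−4308/18199)·337.5/4308 = 0.011195425
  → Var(ȳ_str) = 0.060237975.
Var(ȳ_srs) = (1 − 7864/42060)·910.3/7864 = 0.09411245.
deff = 0.060237975 / 0.09411245 = 0.6401.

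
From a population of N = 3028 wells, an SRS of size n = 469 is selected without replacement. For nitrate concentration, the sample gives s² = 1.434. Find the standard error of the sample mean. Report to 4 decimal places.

0.0508

Under SRS without replacement, Var(ȳ) = (1 − f)·s²/n with f = n/N = 469/3028 = 0.15488771.
Var(ȳ) = (1 − 0.15488771)·1.434/469 = 0.84511229·0.0030575693 = 0.0025839894.
SE(ȳ) = √(0.0025839894) = 0.0508.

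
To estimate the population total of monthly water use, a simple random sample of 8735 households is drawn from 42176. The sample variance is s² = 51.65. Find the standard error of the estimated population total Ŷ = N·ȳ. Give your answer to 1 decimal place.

Var(Ŷ) = N²·Var(ȳ) = N²·(1 − n/N)·s²/n.
f = 8735/42176 = 0.20710831; Var(ȳ) = 0.79289169·51.65/8735 = 0.0046883636.
Var(Ŷ) = 42176² · 0.0046883636 = 8.3397314 × 10^6.
SE(Ŷ) = √(8.3397314 × 10^6) = 2887.9.

2887.9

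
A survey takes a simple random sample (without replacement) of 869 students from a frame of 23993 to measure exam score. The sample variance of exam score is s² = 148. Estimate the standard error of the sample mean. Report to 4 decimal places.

Under SRS without replacement, Var(ȳ) = (1 − f)·s²/n with f = n/N = 869/23993 = 0.03621890.
Var(ȳ) = (1 − 0.03621890)·148/869 = 0.96378110·0.1703107 = 0.16414224.
SE(ȳ) = √(0.16414224) = 0.4051.

0.4051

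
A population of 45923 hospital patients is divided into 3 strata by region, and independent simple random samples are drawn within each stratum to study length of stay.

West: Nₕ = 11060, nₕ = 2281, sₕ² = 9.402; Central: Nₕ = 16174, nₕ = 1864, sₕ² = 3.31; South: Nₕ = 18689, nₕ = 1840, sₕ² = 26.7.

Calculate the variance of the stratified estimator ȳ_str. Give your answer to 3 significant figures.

0.00255

Var(ȳ_str) = Σₕ Wₕ²(1 − fₕ)sₕ²/nₕ with Wₕ = Nₕ/N, N = 45923.
West: Wₕ = 0.24083792; term = 0.24083792²·(1 − 0.20623870)·9.402/2281 = 1.8977309 × 10^-4.
Central: Wₕ = 0.35219824; term = 0.35219824²·(1 − 0.11524669)·3.31/1864 = 1.9488511 × 10^-4.
South: Wₕ = 0.40696383; term = 0.40696383²·(1 − 0.09845364)·26.7/1840 = 0.0021666718.
Sum = 0.00255133.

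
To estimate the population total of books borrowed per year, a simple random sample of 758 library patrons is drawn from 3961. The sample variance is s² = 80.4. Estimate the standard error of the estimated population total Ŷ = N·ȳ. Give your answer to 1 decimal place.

1160.0

Var(Ŷ) = N²·Var(ȳ) = N²·(1 − n/N)·s²/n.
f = 758/3961 = 0.19136582; Var(ȳ) = 0.80863418·80.4/758 = 0.085770697.
Var(Ŷ) = 3961² · 0.085770697 = 1.3457012 × 10^6.
SE(Ŷ) = √(1.3457012 × 10^6) = 1160.0.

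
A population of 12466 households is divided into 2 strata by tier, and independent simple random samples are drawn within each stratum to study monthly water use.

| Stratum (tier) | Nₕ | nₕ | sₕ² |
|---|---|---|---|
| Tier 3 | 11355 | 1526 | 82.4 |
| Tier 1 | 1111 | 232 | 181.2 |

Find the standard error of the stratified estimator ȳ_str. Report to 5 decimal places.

0.20902

Var(ȳ_str) = Σₕ Wₕ²(1 − fₕ)sₕ²/nₕ with Wₕ = Nₕ/N, N = 12466.
Tier 3: Wₕ = 0.91087759; term = 0.91087759²·(1 − 0.13439014)·82.4/1526 = 0.038780634.
Tier 1: Wₕ = 0.08912241; term = 0.08912241²·(1 − 0.20882088)·181.2/232 = 0.0049081621.
Sum = 0.043688796.
SE = √(0.043688796) = 0.20902.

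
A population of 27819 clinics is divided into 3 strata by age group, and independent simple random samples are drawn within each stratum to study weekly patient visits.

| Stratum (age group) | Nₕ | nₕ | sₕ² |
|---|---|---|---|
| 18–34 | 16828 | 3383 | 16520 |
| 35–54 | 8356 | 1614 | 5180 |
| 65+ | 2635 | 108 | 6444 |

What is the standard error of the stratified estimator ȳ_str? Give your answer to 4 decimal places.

Var(ȳ_str) = Σₕ Wₕ²(1 − fₕ)sₕ²/nₕ with Wₕ = Nₕ/N, N = 27819.
18–34: Wₕ = 0.60491031; term = 0.60491031²·(1 − 0.20103399)·16520/3383 = 1.4276387.
35–54: Wₕ = 0.30037025; term = 0.30037025²·(1 − 0.19315462)·5180/1614 = 0.23363095.
65+: Wₕ = 0.09471944; term = 0.09471944²·(1 − 0.04098672)·6444/108 = 0.51337487.
Sum = 2.1746445.
SE = √(2.1746445) = 1.4747.

1.4747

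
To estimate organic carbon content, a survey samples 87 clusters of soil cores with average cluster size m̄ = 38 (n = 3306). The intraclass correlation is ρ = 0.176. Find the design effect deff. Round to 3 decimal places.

7.512

deff = 1 + (38 − 1)·0.176 = 1 + 6.512 = 7.512.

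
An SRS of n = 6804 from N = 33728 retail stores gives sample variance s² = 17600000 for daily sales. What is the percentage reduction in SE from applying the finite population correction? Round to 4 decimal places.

10.6541

f = n/N = 6804/33728 = 0.20173150.
SE_no-fpc = √(s²/n) = 50.859745; SE_fpc = √((1−f)s²/n) = 45.441083.
Ratio = √(1−f) = 0.89345873. Reduction = 100·(1 − 0.89345873) = 10.6541%.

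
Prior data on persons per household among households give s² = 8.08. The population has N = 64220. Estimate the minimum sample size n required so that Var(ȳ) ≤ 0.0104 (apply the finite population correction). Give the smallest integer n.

Without fpc, n₀ = s²/D = 8.08/0.0104 = 776.9231.
With fpc, (1 − n/N)·s²/n ≤ D requires n ≥ n₀/(1 + n₀/N) = 776.9231/(1 + 776.9231/64220) = 767.6364.
Rounding up, n = 768.

768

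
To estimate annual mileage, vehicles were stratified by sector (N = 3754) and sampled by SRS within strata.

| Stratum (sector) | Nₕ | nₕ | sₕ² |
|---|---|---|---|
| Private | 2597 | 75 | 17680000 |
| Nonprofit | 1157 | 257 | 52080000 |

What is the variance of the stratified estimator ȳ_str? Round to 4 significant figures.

Var(ȳ_str) = Σₕ Wₕ²(1 − fₕ)sₕ²/nₕ with Wₕ = Nₕ/N, N = 3754.
Private: Wₕ = 0.69179542; term = 0.69179542²·(1 − 0.02887948)·17680000/75 = 109559.36.
Nonprofit: Wₕ = 0.30820458; term = 0.30820458²·(1 − 0.22212619)·52080000/257 = 14973.564.
Sum = 124532.92.

124500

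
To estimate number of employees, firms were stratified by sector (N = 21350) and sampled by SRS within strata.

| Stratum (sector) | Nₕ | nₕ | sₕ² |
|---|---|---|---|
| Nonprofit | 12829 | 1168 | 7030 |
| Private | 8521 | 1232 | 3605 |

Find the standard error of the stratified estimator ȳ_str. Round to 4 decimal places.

Var(ȳ_str) = Σₕ Wₕ²(1 − fₕ)sₕ²/nₕ with Wₕ = Nₕ/N, N = 21350.
Nonprofit: Wₕ = 0.60088993; term = 0.60088993²·(1 − 0.09104373)·7030/1168 = 1.9753558.
Private: Wₕ = 0.39911007; term = 0.39911007²·(1 − 0.14458397)·3605/1232 = 0.39871017.
Sum = 2.374066.
SE = √(2.374066) = 1.5408.

1.5408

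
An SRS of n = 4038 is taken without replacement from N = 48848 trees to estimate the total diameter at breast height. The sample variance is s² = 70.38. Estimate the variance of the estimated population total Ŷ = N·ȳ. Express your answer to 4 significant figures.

3.815 × 10^7

Var(Ŷ) = N²·Var(ȳ) = N²·(1 − n/N)·s²/n.
f = 4038/48848 = 0.08266459; Var(ȳ) = 0.91733541·70.38/4038 = 0.015988625.
Var(Ŷ) = 48848² · 0.015988625 = 3.8150891 × 10^7.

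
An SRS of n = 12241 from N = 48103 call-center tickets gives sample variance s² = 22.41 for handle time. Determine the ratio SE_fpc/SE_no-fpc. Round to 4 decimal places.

0.8634

f = n/N = 12241/48103 = 0.25447477.
SE_no-fpc = √(s²/n) = 0.042787063; SE_fpc = √((1−f)s²/n) = 0.036943978.
Ratio = √(1−f) = 0.86343803.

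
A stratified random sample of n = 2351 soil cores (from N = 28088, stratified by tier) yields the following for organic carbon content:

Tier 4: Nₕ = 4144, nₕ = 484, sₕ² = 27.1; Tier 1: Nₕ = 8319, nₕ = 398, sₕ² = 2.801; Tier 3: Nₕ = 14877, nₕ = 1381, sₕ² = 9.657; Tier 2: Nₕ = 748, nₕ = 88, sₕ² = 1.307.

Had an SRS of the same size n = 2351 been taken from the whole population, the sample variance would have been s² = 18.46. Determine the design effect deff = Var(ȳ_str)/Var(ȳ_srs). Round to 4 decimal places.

Var(ȳ_str) = Σ Wₕ²(1−fₕ)sₕ²/nₕ with Wₕ = Nₕ/28088:
  Tier 4: (4144/28088)²·(1−484/4144)·27.1/484 = 0.0010764234
  Tier 1: (8319/28088)²·(1−398/8319)·2.801/398 = 5.8781348 × 10^-4
  Tier 3: (14877/28088)²·(1−1381/14877)·9.657/1381 = 0.0017796203
  Tier 2: (748/28088)²·(1−88/748)·1.307/88 = 9.2938748 × 10^-6
  → Var(ȳ_str) = 0.0034531511.
Var(ȳ_srs) = (1 − 2351/28088)·18.46/2351 = 0.0071947577.
deff = 0.0034531511 / 0.0071947577 = 0.4800.

0.4800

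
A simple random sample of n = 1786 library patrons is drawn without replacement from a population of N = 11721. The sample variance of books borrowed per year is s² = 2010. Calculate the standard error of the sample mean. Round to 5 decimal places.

0.97669

Under SRS without replacement, Var(ȳ) = (1 − f)·s²/n with f = n/N = 1786/11721 = 0.15237608.
Var(ȳ) = (1 − 0.15237608)·2010/1786 = 0.84762392·1.1254199 = 0.95393286.
SE(ȳ) = √(0.95393286) = 0.97669.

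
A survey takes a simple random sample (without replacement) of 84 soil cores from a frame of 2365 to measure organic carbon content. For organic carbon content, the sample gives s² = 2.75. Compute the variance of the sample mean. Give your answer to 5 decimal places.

Under SRS without replacement, Var(ȳ) = (1 − f)·s²/n with f = n/N = 84/2365 = 0.03551797.
Var(ȳ) = (1 − 0.03551797)·2.75/84 = 0.96448203·0.032738095 = 0.031575305.

0.03158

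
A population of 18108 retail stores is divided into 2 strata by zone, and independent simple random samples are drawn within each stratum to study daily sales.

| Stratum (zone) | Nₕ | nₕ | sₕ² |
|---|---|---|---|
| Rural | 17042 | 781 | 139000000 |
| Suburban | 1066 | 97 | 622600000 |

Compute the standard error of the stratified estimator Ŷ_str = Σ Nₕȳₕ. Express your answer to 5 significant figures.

Var(Ŷ_str) = Σₕ Nₕ²(1 − fₕ)sₕ²/nₕ.
Rural: 17042²·(1 − 781/17042)·139000000/781 = 4.9320966 × 10^13.
Suburban: 1066²·(1 − 97/1066)·622600000/97 = 6.6300738 × 10^12.
Sum = 5.595104 × 10^13.
SE = √(5.595104 × 10^13) = 7.4800 × 10^6.

7.4800 × 10^6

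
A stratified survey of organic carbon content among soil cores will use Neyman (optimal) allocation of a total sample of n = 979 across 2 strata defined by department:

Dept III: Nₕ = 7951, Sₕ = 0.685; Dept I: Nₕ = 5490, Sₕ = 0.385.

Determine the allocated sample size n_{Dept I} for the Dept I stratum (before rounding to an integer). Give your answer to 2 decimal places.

273.71

Neyman allocation: nₕ = n·NₕSₕ / Σⱼ NⱼSⱼ.
Σ NⱼSⱼ = 7951·0.685 + 5490·0.385 = 7560.085.
n_{Dept I} = 979·5490·0.385 / 7560.085 = 273.71.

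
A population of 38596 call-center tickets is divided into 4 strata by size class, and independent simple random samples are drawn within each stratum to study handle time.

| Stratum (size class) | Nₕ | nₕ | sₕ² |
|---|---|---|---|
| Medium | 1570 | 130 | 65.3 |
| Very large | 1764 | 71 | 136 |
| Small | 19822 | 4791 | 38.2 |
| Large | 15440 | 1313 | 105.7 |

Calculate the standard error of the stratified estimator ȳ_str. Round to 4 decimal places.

Var(ȳ_str) = Σₕ Wₕ²(1 − fₕ)sₕ²/nₕ with Wₕ = Nₕ/N, N = 38596.
Medium: Wₕ = 0.04067779; term = 0.04067779²·(1 − 0.08280255)·65.3/130 = 7.6233767 × 10^-4.
Very large: Wₕ = 0.04570422; term = 0.04570422²·(1 − 0.04024943)·136/71 = 0.0038401793.
Small: Wₕ = 0.51357654; term = 0.51357654²·(1 − 0.24170114)·38.2/4791 = 0.0015947329.
Large: Wₕ = 0.40004146; term = 0.40004146²·(1 − 0.08503886)·105.7/1313 = 0.011787533.
Sum = 0.017984783.
SE = √(0.017984783) = 0.1341.

0.1341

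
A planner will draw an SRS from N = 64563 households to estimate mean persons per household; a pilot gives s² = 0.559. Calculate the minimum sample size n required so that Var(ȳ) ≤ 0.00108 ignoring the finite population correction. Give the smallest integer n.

Without fpc, n₀ = s²/D = 0.559/0.00108 = 517.5926.
Rounding up, n = 518.

518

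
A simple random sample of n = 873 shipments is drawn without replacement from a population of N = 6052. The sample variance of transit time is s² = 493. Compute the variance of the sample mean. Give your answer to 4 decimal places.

Under SRS without replacement, Var(ȳ) = (1 − f)·s²/n with f = n/N = 873/6052 = 0.14424983.
Var(ȳ) = (1 − 0.14424983)·493/873 = 0.85575017·0.56471936 = 0.48325868.

0.4833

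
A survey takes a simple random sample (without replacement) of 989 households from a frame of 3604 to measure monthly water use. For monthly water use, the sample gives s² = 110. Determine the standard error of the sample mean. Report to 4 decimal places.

Under SRS without replacement, Var(ȳ) = (1 − f)·s²/n with f = n/N = 989/3604 = 0.27441731.
Var(ȳ) = (1 − 0.27441731)·110/989 = 0.72558269·0.11122346 = 0.080701815.
SE(ȳ) = √(0.080701815) = 0.2841.

0.2841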